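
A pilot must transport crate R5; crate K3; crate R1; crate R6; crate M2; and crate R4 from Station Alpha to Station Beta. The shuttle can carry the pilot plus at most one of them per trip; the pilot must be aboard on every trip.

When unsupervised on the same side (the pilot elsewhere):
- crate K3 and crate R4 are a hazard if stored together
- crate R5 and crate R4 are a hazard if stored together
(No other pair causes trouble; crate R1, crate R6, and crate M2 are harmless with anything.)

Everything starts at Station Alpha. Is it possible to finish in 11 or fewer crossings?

Counting alone: the pilot can take at most 1 across per trip to Station Beta, so moving all 6 needs at least 6 loaded trips out, with a return between consecutive ones — at least 11 crossings.
The safety rule pushes this higher. Following every safe sequence of crossings, the most of the 6 that can be at Station Beta as the shuttle arrives there on crossing 11 is 5 — never all 6.
So the move cannot be finished within 11 crossings. (The shortest complete plan takes 13:)
1. Pilot goes to Station Beta with crate R4.
2. Pilot goes back to Station Alpha alone.
3. Pilot goes to Station Beta with crate R5.
4. Pilot goes back to Station Alpha with crate R4.
5. Pilot goes to Station Beta with crate K3.
6. Pilot goes back to Station Alpha alone.
7. Pilot goes to Station Beta with crate R1.
8. Pilot goes back to Station Alpha alone.
9. Pilot goes to Station Beta with crate R6.
10. Pilot goes back to Station Alpha alone.
11. Pilot goes to Station Beta with crate M2.
12. Pilot goes back to Station Alpha alone.
13. Pilot goes to Station Beta with crate R4.

No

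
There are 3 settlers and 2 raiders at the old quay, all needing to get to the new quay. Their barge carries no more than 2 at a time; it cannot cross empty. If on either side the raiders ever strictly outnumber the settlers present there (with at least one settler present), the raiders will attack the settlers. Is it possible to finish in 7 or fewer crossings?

Yes — this plan uses 7 crossings (≤ 7):
1. 2 raiders → the new quay.  (the old quay: 3S 0R; the new quay: 0S 2R)
2. 1 raider ← the old quay.  (the old quay: 3S 1R; the new quay: 0S 1R)
3. 2 settlers → the new quay.  (the old quay: 1S 1R; the new quay: 2S 1R)
4. 1 settler ← the old quay.  (the old quay: 2S 1R; the new quay: 1S 1R)
5. 1 settler and 1 raider → the new quay.  (the old quay: 1S 0R; the new quay: 2S 2R)
6. 1 raider ← the old quay.  (the old quay: 1S 1R; the new quay: 2S 1R)
7. 1 settler and 1 raider → the new quay.  (the old quay: 0S 0R; the new quay: 3S 2R)

Yes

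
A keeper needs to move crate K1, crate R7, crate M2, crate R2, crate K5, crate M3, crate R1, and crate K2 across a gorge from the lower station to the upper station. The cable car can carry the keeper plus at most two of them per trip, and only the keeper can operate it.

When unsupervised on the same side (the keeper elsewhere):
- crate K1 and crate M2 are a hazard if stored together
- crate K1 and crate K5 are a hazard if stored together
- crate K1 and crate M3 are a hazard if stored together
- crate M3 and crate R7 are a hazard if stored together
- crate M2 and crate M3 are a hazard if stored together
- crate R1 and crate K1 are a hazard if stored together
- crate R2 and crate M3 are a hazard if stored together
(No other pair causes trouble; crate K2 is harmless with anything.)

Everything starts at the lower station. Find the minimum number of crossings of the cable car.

13

Counting alone: the keeper can take at most 2 across per trip to the upper station, so moving all 8 needs at least 4 loaded trips out, with a return between consecutive ones — at least 7 crossings.
The safety rule pushes this higher. Following every safe sequence of crossings, the most of the 8 that can be at the upper station as the cable car arrives there on crossings 7, 9, 11 is 5, 6, 7 respectively — never all 8.
So no plan with fewer than 13 crossings exists, and this one achieves 13:
1. Keeper goes to the upper station with crate K1 and crate M3.
2. Keeper goes back to the lower station with crate K1.
3. Keeper goes to the upper station with crate K1 and crate R7.
4. Keeper goes back to the lower station with crate M3.
5. Keeper goes to the upper station with crate M2 and crate R2.
6. Keeper goes back to the lower station with crate K1.
7. Keeper goes to the upper station with crate K1 and crate K5.
8. Keeper goes back to the lower station with crate K1.
9. Keeper goes to the upper station with crate K1 and crate R1.
10. Keeper goes back to the lower station with crate K1.
11. Keeper goes to the upper station with crate K1 and crate K2.
12. Keeper goes back to the lower station with crate K1.
13. Keeper goes to the upper station with crate K1 and crate M3.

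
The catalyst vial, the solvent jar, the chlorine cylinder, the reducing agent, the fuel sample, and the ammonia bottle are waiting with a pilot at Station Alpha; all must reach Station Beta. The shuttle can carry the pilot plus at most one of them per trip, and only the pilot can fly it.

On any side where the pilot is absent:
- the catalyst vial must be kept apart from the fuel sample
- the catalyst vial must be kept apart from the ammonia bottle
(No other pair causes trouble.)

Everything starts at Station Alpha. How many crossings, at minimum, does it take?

13

Counting alone: the pilot can take at most 1 across per trip to Station Beta, so moving all 6 needs at least 6 loaded trips out, with a return between consecutive ones — at least 11 crossings.
The safety rule pushes this higher. Following every safe sequence of crossings, the most of the 6 that can be at Station Beta as the shuttle arrives there on crossing 11 is 5 — never all 6.
So no plan with fewer than 13 crossings exists, and this one achieves 13:
1. Pilot goes to Station Beta with the catalyst vial.
2. Pilot goes back to Station Alpha alone.
3. Pilot goes to Station Beta with the solvent jar.
4. Pilot goes back to Station Alpha alone.
5. Pilot goes to Station Beta with the chlorine cylinder.
6. Pilot goes back to Station Alpha alone.
7. Pilot goes to Station Beta with the reducing agent.
8. Pilot goes back to Station Alpha alone.
9. Pilot goes to Station Beta with the fuel sample.
10. Pilot goes back to Station Alpha with the catalyst vial.
11. Pilot goes to Station Beta with the ammonia bottle.
12. Pilot goes back to Station Alpha alone.
13. Pilot goes to Station Beta with the catalyst vial.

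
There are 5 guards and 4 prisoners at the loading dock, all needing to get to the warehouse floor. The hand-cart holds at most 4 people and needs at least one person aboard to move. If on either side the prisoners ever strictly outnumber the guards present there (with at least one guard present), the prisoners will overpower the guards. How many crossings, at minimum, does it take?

Counting alone: each trip to the warehouse floor takes at most 4 across and each return brings at least 1 back, so after t trips out (and t−1 returns) at most 4t − (t−1) of the 9 are across; that first reaches 9 at t = 3, so at least 5 crossings are needed.
The plan below uses exactly 5 crossings, so it is optimal:
1. 3 prisoners → the warehouse floor.  (the loading dock: 5G 1P; the warehouse floor: 0G 3P)
2. 1 prisoner ← the loading dock.  (the loading dock: 5G 2P; the warehouse floor: 0G 2P)
3. 3 guards and 1 prisoner → the warehouse floor.  (the loading dock: 2G 1P; the warehouse floor: 3G 3P)
4. 1 prisoner ← the loading dock.  (the loading dock: 2G 2P; the warehouse floor: 3G 2P)
5. 2 guards and 2 prisoners → the warehouse floor.  (the loading dock: 0G 0P; the warehouse floor: 5G 4P)

5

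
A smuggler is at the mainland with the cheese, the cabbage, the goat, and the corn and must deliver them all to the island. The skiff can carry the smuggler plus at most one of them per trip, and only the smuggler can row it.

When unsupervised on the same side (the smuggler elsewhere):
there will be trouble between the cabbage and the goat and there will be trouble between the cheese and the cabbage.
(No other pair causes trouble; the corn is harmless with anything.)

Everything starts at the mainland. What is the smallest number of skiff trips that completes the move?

Counting alone: the smuggler can take at most 1 across per trip to the island, so moving all 4 needs at least 4 loaded trips out, with a return between consecutive ones — at least 7 crossings.
The safety rule pushes this higher. Following every safe sequence of crossings, the most of the 4 that can be at the island as the skiff arrives there on crossing 7 is 3 — never all 4.
So no plan with fewer than 9 crossings exists, and this one achieves 9:
1. Smuggler goes to the island with the cabbage.  [the mainland: the cheese, the corn, the goat | the island: the cabbage]
2. Smuggler goes back to the mainland alone.  [the mainland: the cheese, the corn, the goat | the island: the cabbage]
3. Smuggler goes to the island with the cheese.  [the mainland: the corn, the goat | the island: the cabbage, the cheese]
4. Smuggler goes back to the mainland with the cabbage.  [the mainland: the cabbage, the corn, the goat | the island: the cheese]
5. Smuggler goes to the island with the goat.  [the mainland: the cabbage, the corn | the island: the cheese, the goat]
6. Smuggler goes back to the mainland alone.  [the mainland: the cabbage, the corn | the island: the cheese, the goat]
7. Smuggler goes to the island with the corn.  [the mainland: the cabbage | the island: the cheese, the corn, the goat]
8. Smuggler goes back to the mainland alone.  [the mainland: the cabbage | the island: the cheese, the corn, the goat]
9. Smuggler goes to the island with the cabbage.  [the mainland: — | the island: the cabbage, the cheese, the corn, the goat]

9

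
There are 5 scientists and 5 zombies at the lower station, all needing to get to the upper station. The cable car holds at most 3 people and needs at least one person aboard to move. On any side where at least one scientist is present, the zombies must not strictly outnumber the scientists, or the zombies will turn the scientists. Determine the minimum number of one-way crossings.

11

Counting alone: each trip to the upper station takes at most 3 across and each return brings at least 1 back, so after t trips out (and t−1 returns) at most 3t − (t−1) of the 10 are across; that first reaches 10 at t = 5, so at least 9 crossings are needed.
The safety rule pushes this higher. Following every safe sequence of crossings, the most of the 10 that can be at the upper station as the cable car arrives there on crossing 9 is 9 — never all 10.
So no plan with fewer than 11 crossings exists, and this one achieves 11:
1. 2 zombies → the upper station.  (the lower station: 5S 3Z; the upper station: 0S 2Z)
2. 1 zombie ← the lower station.  (the lower station: 5S 4Z; the upper station: 0S 1Z)
3. 3 zombies → the upper station.  (the lower station: 5S 1Z; the upper station: 0S 4Z)
4. 1 zombie ← the lower station.  (the lower station: 5S 2Z; the upper station: 0S 3Z)
5. 3 scientists → the upper station.  (the lower station: 2S 2Z; the upper station: 3S 3Z)
6. 1 scientist and 1 zombie ← the lower station.  (the lower station: 3S 3Z; the upper station: 2S 2Z)
7. 3 scientists → the upper station.  (the lower station: 0S 3Z; the upper station: 5S 2Z)
8. 1 zombie ← the lower station.  (the lower station: 0S 4Z; the upper station: 5S 1Z)
9. 2 zombies → the upper station.  (the lower station: 0S 2Z; the upper station: 5S 3Z)
10. 1 zombie ← the lower station.  (the lower station: 0S 3Z; the upper station: 5S 2Z)
11. 3 zombies → the upper station.  (the lower station: 0S 0Z; the upper station: 5S 5Z)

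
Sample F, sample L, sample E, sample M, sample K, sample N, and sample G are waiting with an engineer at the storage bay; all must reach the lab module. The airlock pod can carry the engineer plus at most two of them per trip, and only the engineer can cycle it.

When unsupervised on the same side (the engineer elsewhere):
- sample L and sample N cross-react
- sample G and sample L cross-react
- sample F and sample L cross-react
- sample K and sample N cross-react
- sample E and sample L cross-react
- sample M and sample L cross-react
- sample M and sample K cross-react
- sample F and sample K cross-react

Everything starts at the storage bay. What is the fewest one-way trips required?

Counting alone: the engineer can take at most 2 across per trip to the lab module, so moving all 7 needs at least 4 loaded trips out, with a return between consecutive ones — at least 7 crossings.
The safety rule pushes this higher. Following every safe sequence of crossings, the most of the 7 that can be at the lab module as the airlock pod arrives there on crossing 7 is 5 — never all 7.
So no plan with fewer than 9 crossings exists, and this one achieves 9:
1. Engineer goes to the lab module with sample K and sample L.
2. Engineer goes back to the storage bay alone.
3. Engineer goes to the lab module with sample F and sample M.
4. Engineer goes back to the storage bay with sample K and sample L.
5. Engineer goes to the lab module with sample L and sample N.
6. Engineer goes back to the storage bay with sample L.
7. Engineer goes to the lab module with sample E and sample G.
8. Engineer goes back to the storage bay alone.
9. Engineer goes to the lab module with sample K and sample L.

9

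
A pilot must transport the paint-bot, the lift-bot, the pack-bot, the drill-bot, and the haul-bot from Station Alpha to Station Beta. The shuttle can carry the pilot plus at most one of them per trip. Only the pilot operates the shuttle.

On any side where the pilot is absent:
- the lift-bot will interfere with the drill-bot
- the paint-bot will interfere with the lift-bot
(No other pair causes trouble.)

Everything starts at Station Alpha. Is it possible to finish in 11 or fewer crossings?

Yes

Yes — this plan uses 11 crossings (≤ 11):
1. Pilot goes to Station Beta with the lift-bot.  [Station Alpha: the drill-bot, the haul-bot, the pack-bot, the paint-bot | Station Beta: the lift-bot]
2. Pilot goes back to Station Alpha alone.  [Station Alpha: the drill-bot, the haul-bot, the pack-bot, the paint-bot | Station Beta: the lift-bot]
3. Pilot goes to Station Beta with the paint-bot.  [Station Alpha: the drill-bot, the haul-bot, the pack-bot | Station Beta: the lift-bot, the paint-bot]
4. Pilot goes back to Station Alpha with the lift-bot.  [Station Alpha: the drill-bot, the haul-bot, the lift-bot, the pack-bot | Station Beta: the paint-bot]
5. Pilot goes to Station Beta with the drill-bot.  [Station Alpha: the haul-bot, the lift-bot, the pack-bot | Station Beta: the drill-bot, the paint-bot]
6. Pilot goes back to Station Alpha alone.  [Station Alpha: the haul-bot, the lift-bot, the pack-bot | Station Beta: the drill-bot, the paint-bot]
7. Pilot goes to Station Beta with the pack-bot.  [Station Alpha: the haul-bot, the lift-bot | Station Beta: the drill-bot, the pack-bot, the paint-bot]
8. Pilot goes back to Station Alpha alone.  [Station Alpha: the haul-bot, the lift-bot | Station Beta: the drill-bot, the pack-bot, the paint-bot]
9. Pilot goes to Station Beta with the haul-bot.  [Station Alpha: the lift-bot | Station Beta: the drill-bot, the haul-bot, the pack-bot, the paint-bot]
10. Pilot goes back to Station Alpha alone.  [Station Alpha: the lift-bot | Station Beta: the drill-bot, the haul-bot, the pack-bot, the paint-bot]
11. Pilot goes to Station Beta with the lift-bot.  [Station Alpha: — | Station Beta: the drill-bot, the haul-bot, the lift-bot, the pack-bot, the paint-bot]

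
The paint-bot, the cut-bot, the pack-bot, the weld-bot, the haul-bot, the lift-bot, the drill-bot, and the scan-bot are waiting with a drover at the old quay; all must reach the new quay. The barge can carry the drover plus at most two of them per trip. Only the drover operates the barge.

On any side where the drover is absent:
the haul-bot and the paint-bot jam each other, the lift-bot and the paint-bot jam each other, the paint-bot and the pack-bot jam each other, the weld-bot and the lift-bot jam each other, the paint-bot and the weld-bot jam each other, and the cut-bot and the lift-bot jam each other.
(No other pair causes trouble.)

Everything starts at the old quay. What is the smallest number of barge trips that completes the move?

13

Counting alone: the drover can take at most 2 across per trip to the new quay, so moving all 8 needs at least 4 loaded trips out, with a return between consecutive ones — at least 7 crossings.
The safety rule pushes this higher. Following every safe sequence of crossings, the most of the 8 that can be at the new quay as the barge arrives there on crossings 7, 9, 11 is 5, 6, 7 respectively — never all 8.
So no plan with fewer than 13 crossings exists, and this one achieves 13:
1. Drover goes to the new quay with the lift-bot and the paint-bot.
2. Drover goes back to the old quay with the paint-bot.
3. Drover goes to the new quay with the cut-bot and the paint-bot.
4. Drover goes back to the old quay with the lift-bot.
5. Drover goes to the new quay with the pack-bot and the weld-bot.
6. Drover goes back to the old quay with the paint-bot.
7. Drover goes to the new quay with the haul-bot and the paint-bot.
8. Drover goes back to the old quay with the paint-bot.
9. Drover goes to the new quay with the drill-bot and the paint-bot.
10. Drover goes back to the old quay with the paint-bot.
11. Drover goes to the new quay with the paint-bot and the scan-bot.
12. Drover goes back to the old quay with the paint-bot.
13. Drover goes to the new quay with the lift-bot and the paint-bot.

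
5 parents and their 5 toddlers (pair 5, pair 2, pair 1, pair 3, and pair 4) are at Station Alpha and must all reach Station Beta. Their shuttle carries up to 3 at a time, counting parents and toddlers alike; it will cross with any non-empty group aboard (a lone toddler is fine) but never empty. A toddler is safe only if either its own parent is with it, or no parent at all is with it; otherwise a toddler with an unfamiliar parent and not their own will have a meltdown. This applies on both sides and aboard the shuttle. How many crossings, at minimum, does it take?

Counting alone: each trip to Station Beta takes at most 3 across and each return brings at least 1 back, so after t trips out (and t−1 returns) at most 3t − (t−1) of the 10 are across; that first reaches 10 at t = 5, so at least 9 crossings are needed.
The safety rule pushes this higher. Following every safe sequence of crossings, the most of the 10 that can be at Station Beta as the shuttle arrives there on crossing 9 is 9 — never all 10.
So no plan with fewer than 11 crossings exists, and this one achieves 11:
1. parent 5 and toddler 5 cross → Station Beta.
2. parent 5 crosses ← Station Alpha.
3. toddler 1, toddler 2, and toddler 3 cross → Station Beta.
4. toddler 5 crosses ← Station Alpha.
5. parent 1, parent 2, and parent 3 cross → Station Beta.
6. parent 2 and toddler 2 cross ← Station Alpha.
7. parent 2, parent 4, and parent 5 cross → Station Beta.
8. toddler 1 crosses ← Station Alpha.
9. toddler 2 and toddler 5 cross → Station Beta.
10. toddler 5 crosses ← Station Alpha.
11. toddler 1, toddler 4, and toddler 5 cross → Station Beta.

11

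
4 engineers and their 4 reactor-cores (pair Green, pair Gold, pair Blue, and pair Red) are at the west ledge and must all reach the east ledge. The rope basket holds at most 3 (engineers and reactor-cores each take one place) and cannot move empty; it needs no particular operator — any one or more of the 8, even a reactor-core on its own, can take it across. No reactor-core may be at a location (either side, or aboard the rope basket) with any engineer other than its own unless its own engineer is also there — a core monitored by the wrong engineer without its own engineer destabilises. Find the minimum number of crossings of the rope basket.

9

Counting alone: each trip to the east ledge takes at most 3 across and each return brings at least 1 back, so after t trips out (and t−1 returns) at most 3t − (t−1) of the 8 are across; that first reaches 8 at t = 4, so at least 7 crossings are needed.
The safety rule pushes this higher. Following every safe sequence of crossings, the most of the 8 that can be at the east ledge as the rope basket arrives there on crossing 7 is 7 — never all 8.
So no plan with fewer than 9 crossings exists, and this one achieves 9:
1. engineer Green and reactor-core Green cross → the east ledge.
2. engineer Green crosses ← the west ledge.
3. engineer Gold, engineer Green, and reactor-core Gold cross → the east ledge.
4. engineer Green and reactor-core Green cross ← the west ledge.
5. engineer Blue, engineer Green, and engineer Red cross → the east ledge.
6. reactor-core Gold crosses ← the west ledge.
7. reactor-core Gold and reactor-core Green cross → the east ledge.
8. reactor-core Green crosses ← the west ledge.
9. reactor-core Blue, reactor-core Green, and reactor-core Red cross → the east ledge.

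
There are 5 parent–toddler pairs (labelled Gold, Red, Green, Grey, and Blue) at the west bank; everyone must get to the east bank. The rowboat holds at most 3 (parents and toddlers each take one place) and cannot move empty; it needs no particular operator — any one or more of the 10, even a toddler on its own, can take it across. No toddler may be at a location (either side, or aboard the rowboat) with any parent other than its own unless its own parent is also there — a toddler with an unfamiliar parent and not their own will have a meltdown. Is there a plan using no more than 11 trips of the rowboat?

Yes

Yes — this plan uses 11 crossings (≤ 11):
1. parent Gold and toddler Gold cross → the east bank.
2. parent Gold crosses ← the west bank.
3. toddler Green, toddler Grey, and toddler Red cross → the east bank.
4. toddler Gold crosses ← the west bank.
5. parent Green, parent Grey, and parent Red cross → the east bank.
6. parent Red and toddler Red cross ← the west bank.
7. parent Blue, parent Gold, and parent Red cross → the east bank.
8. toddler Green crosses ← the west bank.
9. toddler Gold and toddler Red cross → the east bank.
10. toddler Gold crosses ← the west bank.
11. toddler Blue, toddler Gold, and toddler Green cross → the east bank.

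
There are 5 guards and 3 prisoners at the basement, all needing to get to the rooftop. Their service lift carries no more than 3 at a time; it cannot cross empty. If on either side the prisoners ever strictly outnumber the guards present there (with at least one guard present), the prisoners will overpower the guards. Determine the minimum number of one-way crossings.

Counting alone: each trip to the rooftop takes at most 3 across and each return brings at least 1 back, so after t trips out (and t−1 returns) at most 3t − (t−1) of the 8 are across; that first reaches 8 at t = 4, so at least 7 crossings are needed.
The plan below uses exactly 7 crossings, so it is optimal:
1. 2 prisoners → the rooftop.  (the basement: 5G 1P; the rooftop: 0G 2P)
2. 1 prisoner ← the basement.  (the basement: 5G 2P; the rooftop: 0G 1P)
3. 2 guards and 1 prisoner → the rooftop.  (the basement: 3G 1P; the rooftop: 2G 2P)
4. 1 prisoner ← the basement.  (the basement: 3G 2P; the rooftop: 2G 1P)
5. 1 guard and 2 prisoners → the rooftop.  (the basement: 2G 0P; the rooftop: 3G 3P)
6. 1 prisoner ← the basement.  (the basement: 2G 1P; the rooftop: 3G 2P)
7. 2 guards and 1 prisoner → the rooftop.  (the basement: 0G 0P; the rooftop: 5G 3P)

7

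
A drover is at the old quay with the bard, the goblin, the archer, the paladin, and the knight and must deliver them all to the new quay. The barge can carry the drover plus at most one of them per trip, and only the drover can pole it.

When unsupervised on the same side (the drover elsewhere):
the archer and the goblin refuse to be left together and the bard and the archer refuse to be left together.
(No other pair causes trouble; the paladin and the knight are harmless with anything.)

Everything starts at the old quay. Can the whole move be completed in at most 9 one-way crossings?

Counting alone: the drover can take at most 1 across per trip to the new quay, so moving all 5 needs at least 5 loaded trips out, with a return between consecutive ones — at least 9 crossings.
The safety rule pushes this higher. Following every safe sequence of crossings, the most of the 5 that can be at the new quay as the barge arrives there on crossing 9 is 4 — never all 5.
So the move cannot be finished within 9 crossings. (The shortest complete plan takes 11:)
1. Drover goes to the new quay with the archer.  [the old quay: the bard, the goblin, the knight, the paladin | the new quay: the archer]
2. Drover goes back to the old quay alone.  [the old quay: the bard, the goblin, the knight, the paladin | the new quay: the archer]
3. Drover goes to the new quay with the bard.  [the old quay: the goblin, the knight, the paladin | the new quay: the archer, the bard]
4. Drover goes back to the old quay with the archer.  [the old quay: the archer, the goblin, the knight, the paladin | the new quay: the bard]
5. Drover goes to the new quay with the goblin.  [the old quay: the archer, the knight, the paladin | the new quay: the bard, the goblin]
6. Drover goes back to the old quay alone.  [the old quay: the archer, the knight, the paladin | the new quay: the bard, the goblin]
7. Drover goes to the new quay with the paladin.  [the old quay: the archer, the knight | the new quay: the bard, the goblin, the paladin]
8. Drover goes back to the old quay alone.  [the old quay: the archer, the knight | the new quay: the bard, the goblin, the paladin]
9. Drover goes to the new quay with the knight.  [the old quay: the archer | the new quay: the bard, the goblin, the knight, the paladin]
10. Drover goes back to the old quay alone.  [the old quay: the archer | the new quay: the bard, the goblin, the knight, the paladin]
11. Drover goes to the new quay with the archer.  [the old quay: — | the new quay: the archer, the bard, the goblin, the knight, the paladin]

No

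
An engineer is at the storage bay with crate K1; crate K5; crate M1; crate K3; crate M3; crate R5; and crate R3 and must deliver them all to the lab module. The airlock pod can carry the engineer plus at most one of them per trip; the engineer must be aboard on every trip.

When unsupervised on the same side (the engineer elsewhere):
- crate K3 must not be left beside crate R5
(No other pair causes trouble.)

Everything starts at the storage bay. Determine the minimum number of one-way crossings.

13

Counting alone: the engineer can take at most 1 across per trip to the lab module, so moving all 7 needs at least 7 loaded trips out, with a return between consecutive ones — at least 13 crossings.
The plan below uses exactly 13 crossings, so it is optimal:
1. Engineer goes to the lab module with crate K3.  [the storage bay: crate K1, crate K5, crate M1, crate M3, crate R3, crate R5 | the lab module: crate K3]
2. Engineer goes back to the storage bay alone.  [the storage bay: crate K1, crate K5, crate M1, crate M3, crate R3, crate R5 | the lab module: crate K3]
3. Engineer goes to the lab module with crate K1.  [the storage bay: crate K5, crate M1, crate M3, crate R3, crate R5 | the lab module: crate K1, crate K3]
4. Engineer goes back to the storage bay alone.  [the storage bay: crate K5, crate M1, crate M3, crate R3, crate R5 | the lab module: crate K1, crate K3]
5. Engineer goes to the lab module with crate K5.  [the storage bay: crate M1, crate M3, crate R3, crate R5 | the lab module: crate K1, crate K3, crate K5]
6. Engineer goes back to the storage bay alone.  [the storage bay: crate M1, crate M3, crate R3, crate R5 | the lab module: crate K1, crate K3, crate K5]
7. Engineer goes to the lab module with crate M1.  [the storage bay: crate M3, crate R3, crate R5 | the lab module: crate K1, crate K3, crate K5, crate M1]
8. Engineer goes back to the storage bay alone.  [the storage bay: crate M3, crate R3, crate R5 | the lab module: crate K1, crate K3, crate K5, crate M1]
9. Engineer goes to the lab module with crate M3.  [the storage bay: crate R3, crate R5 | the lab module: crate K1, crate K3, crate K5, crate M1, crate M3]
10. Engineer goes back to the storage bay alone.  [the storage bay: crate R3, crate R5 | the lab module: crate K1, crate K3, crate K5, crate M1, crate M3]
11. Engineer goes to the lab module with crate R3.  [the storage bay: crate R5 | the lab module: crate K1, crate K3, crate K5, crate M1, crate M3, crate R3]
12. Engineer goes back to the storage bay alone.  [the storage bay: crate R5 | the lab module: crate K1, crate K3, crate K5, crate M1, crate M3, crate R3]
13. Engineer goes to the lab module with crate R5.  [the storage bay: — | the lab module: crate K1, crate K3, crate K5, crate M1, crate M3, crate R3, crate R5]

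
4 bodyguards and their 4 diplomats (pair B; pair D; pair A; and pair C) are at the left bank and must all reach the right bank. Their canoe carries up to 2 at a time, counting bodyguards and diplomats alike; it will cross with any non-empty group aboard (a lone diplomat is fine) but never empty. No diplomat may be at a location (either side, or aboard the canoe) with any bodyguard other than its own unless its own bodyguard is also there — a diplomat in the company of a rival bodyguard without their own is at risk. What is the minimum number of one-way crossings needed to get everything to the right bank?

Following every safe sequence of crossings from the start, the most of the 8 that can be at the right bank as the canoe arrives there on crossings 1, 3, 5 is 2, 3, 4 respectively; the best ever achieved is 4 of 8.
From crossing 7 on, no configuration arises that was not already reachable earlier: only 44 distinct safe configurations (who is on which side, and where the canoe is) can ever be reached, none of them has everyone across, and every continuation just revisits them. So no valid plan exists.

impossible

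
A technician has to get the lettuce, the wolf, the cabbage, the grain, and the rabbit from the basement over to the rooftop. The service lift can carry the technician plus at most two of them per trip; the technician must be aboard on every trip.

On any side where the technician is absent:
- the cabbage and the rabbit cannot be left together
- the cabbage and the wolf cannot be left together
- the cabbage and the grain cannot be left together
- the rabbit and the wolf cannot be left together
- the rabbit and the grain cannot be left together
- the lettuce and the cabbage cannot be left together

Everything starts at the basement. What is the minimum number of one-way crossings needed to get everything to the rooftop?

Counting alone: the technician can take at most 2 across per trip to the rooftop, so moving all 5 needs at least 3 loaded trips out, with a return between consecutive ones — at least 5 crossings.
The safety rule pushes this higher. Following every safe sequence of crossings, the most of the 5 that can be at the rooftop as the service lift arrives there on crossing 5 is 4 — never all 5.
So no plan with fewer than 7 crossings exists, and this one achieves 7:
1. Technician goes to the rooftop with the cabbage and the rabbit.
2. Technician goes back to the basement with the cabbage.
3. Technician goes to the rooftop with the cabbage and the lettuce.
4. Technician goes back to the basement with the cabbage.
5. Technician goes to the rooftop with the grain and the wolf.
6. Technician goes back to the basement with the rabbit.
7. Technician goes to the rooftop with the cabbage and the rabbit.

7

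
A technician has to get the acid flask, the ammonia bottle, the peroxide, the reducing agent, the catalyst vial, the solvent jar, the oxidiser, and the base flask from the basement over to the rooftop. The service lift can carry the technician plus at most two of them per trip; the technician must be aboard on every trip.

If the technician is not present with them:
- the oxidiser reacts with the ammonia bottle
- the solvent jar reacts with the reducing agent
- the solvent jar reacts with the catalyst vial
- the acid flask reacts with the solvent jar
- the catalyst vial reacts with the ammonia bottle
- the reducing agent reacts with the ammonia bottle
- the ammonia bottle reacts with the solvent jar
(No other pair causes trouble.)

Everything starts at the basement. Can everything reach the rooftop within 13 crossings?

Yes

Yes — this plan uses 13 crossings (≤ 13):
1. Technician goes to the rooftop with the ammonia bottle and the solvent jar.
2. Technician goes back to the basement with the ammonia bottle.
3. Technician goes to the rooftop with the acid flask and the ammonia bottle.
4. Technician goes back to the basement with the solvent jar.
5. Technician goes to the rooftop with the peroxide and the solvent jar.
6. Technician goes back to the basement with the solvent jar.
7. Technician goes to the rooftop with the catalyst vial and the reducing agent.
8. Technician goes back to the basement with the ammonia bottle.
9. Technician goes to the rooftop with the ammonia bottle and the oxidiser.
10. Technician goes back to the basement with the ammonia bottle.
11. Technician goes to the rooftop with the ammonia bottle and the base flask.
12. Technician goes back to the basement with the ammonia bottle.
13. Technician goes to the rooftop with the ammonia bottle and the solvent jar.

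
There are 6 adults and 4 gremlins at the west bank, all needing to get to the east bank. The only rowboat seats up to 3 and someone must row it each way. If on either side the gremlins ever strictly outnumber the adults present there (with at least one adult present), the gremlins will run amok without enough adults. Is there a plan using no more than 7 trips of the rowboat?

Counting alone: each trip to the east bank takes at most 3 across and each return brings at least 1 back, so after t trips out (and t−1 returns) at most 3t − (t−1) of the 10 are across; that first reaches 10 at t = 5, so at least 9 crossings are needed.
Since 7 < 9, 7 crossings cannot be enough. (The shortest complete plan in fact takes 9:)
1. 2 gremlins → the east bank.  (the west bank: 6A 2G; the east bank: 0A 2G)
2. 1 gremlin ← the west bank.  (the west bank: 6A 3G; the east bank: 0A 1G)
3. 3 gremlins → the east bank.  (the west bank: 6A 0G; the east bank: 0A 4G)
4. 1 gremlin ← the west bank.  (the west bank: 6A 1G; the east bank: 0A 3G)
5. 3 adults → the east bank.  (the west bank: 3A 1G; the east bank: 3A 3G)
6. 1 gremlin ← the west bank.  (the west bank: 3A 2G; the east bank: 3A 2G)
7. 1 adult and 2 gremlins → the east bank.  (the west bank: 2A 0G; the east bank: 4A 4G)
8. 1 gremlin ← the west bank.  (the west bank: 2A 1G; the east bank: 4A 3G)
9. 2 adults and 1 gremlin → the east bank.  (the west bank: 0A 0G; the east bank: 6A 4G)

No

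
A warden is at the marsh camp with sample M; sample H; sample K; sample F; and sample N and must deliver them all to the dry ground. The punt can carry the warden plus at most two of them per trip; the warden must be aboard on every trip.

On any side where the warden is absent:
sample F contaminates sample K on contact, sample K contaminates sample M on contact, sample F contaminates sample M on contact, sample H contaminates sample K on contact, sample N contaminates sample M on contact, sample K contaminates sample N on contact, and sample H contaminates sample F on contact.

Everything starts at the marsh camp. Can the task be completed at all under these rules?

No

Whatever the first load, the items left behind include a forbidden pair without the warden. No opening move is safe, so no plan exists.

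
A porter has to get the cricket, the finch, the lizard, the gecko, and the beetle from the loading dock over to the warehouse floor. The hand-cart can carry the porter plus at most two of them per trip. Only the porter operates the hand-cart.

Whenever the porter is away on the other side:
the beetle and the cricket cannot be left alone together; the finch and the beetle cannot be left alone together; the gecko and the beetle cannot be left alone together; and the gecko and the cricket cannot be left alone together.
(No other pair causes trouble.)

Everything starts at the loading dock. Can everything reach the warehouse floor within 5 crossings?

No

Counting alone: the porter can take at most 2 across per trip to the warehouse floor, so moving all 5 needs at least 3 loaded trips out, with a return between consecutive ones — at least 5 crossings.
The safety rule pushes this higher. Following every safe sequence of crossings, the most of the 5 that can be at the warehouse floor as the hand-cart arrives there on crossing 5 is 4 — never all 5.
So the move cannot be finished within 5 crossings. (The shortest complete plan takes 7:)
1. Porter goes to the warehouse floor with the beetle and the cricket.
2. Porter goes back to the loading dock with the cricket.
3. Porter goes to the warehouse floor with the cricket and the finch.
4. Porter goes back to the loading dock with the beetle.
5. Porter goes to the warehouse floor with the gecko and the lizard.
6. Porter goes back to the loading dock with the cricket.
7. Porter goes to the warehouse floor with the beetle and the cricket.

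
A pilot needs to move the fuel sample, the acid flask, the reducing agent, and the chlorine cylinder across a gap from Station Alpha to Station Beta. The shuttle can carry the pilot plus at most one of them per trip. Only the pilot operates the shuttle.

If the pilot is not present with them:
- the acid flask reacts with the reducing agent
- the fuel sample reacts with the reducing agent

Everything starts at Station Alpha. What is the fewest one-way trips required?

Counting alone: the pilot can take at most 1 across per trip to Station Beta, so moving all 4 needs at least 4 loaded trips out, with a return between consecutive ones — at least 7 crossings.
The safety rule pushes this higher. Following every safe sequence of crossings, the most of the 4 that can be at Station Beta as the shuttle arrives there on crossing 7 is 3 — never all 4.
So no plan with fewer than 9 crossings exists, and this one achieves 9:
1. Pilot goes to Station Beta with the reducing agent.  [Station Alpha: the acid flask, the chlorine cylinder, the fuel sample | Station Beta: the reducing agent]
2. Pilot goes back to Station Alpha alone.  [Station Alpha: the acid flask, the chlorine cylinder, the fuel sample | Station Beta: the reducing agent]
3. Pilot goes to Station Beta with the fuel sample.  [Station Alpha: the acid flask, the chlorine cylinder | Station Beta: the fuel sample, the reducing agent]
4. Pilot goes back to Station Alpha with the reducing agent.  [Station Alpha: the acid flask, the chlorine cylinder, the reducing agent | Station Beta: the fuel sample]
5. Pilot goes to Station Beta with the acid flask.  [Station Alpha: the chlorine cylinder, the reducing agent | Station Beta: the acid flask, the fuel sample]
6. Pilot goes back to Station Alpha alone.  [Station Alpha: the chlorine cylinder, the reducing agent | Station Beta: the acid flask, the fuel sample]
7. Pilot goes to Station Beta with the chlorine cylinder.  [Station Alpha: the reducing agent | Station Beta: the acid flask, the chlorine cylinder, the fuel sample]
8. Pilot goes back to Station Alpha alone.  [Station Alpha: the reducing agent | Station Beta: the acid flask, the chlorine cylinder, the fuel sample]
9. Pilot goes to Station Beta with the reducing agent.  [Station Alpha: — | Station Beta: the acid flask, the chlorine cylinder, the fuel sample, the reducing agent]

9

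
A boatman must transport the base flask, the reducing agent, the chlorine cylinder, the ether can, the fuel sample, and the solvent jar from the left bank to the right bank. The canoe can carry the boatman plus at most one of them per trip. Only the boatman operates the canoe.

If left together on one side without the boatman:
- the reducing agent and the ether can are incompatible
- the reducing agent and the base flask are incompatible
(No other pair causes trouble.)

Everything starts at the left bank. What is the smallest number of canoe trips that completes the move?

Counting alone: the boatman can take at most 1 across per trip to the right bank, so moving all 6 needs at least 6 loaded trips out, with a return between consecutive ones — at least 11 crossings.
The safety rule pushes this higher. Following every safe sequence of crossings, the most of the 6 that can be at the right bank as the canoe arrives there on crossing 11 is 5 — never all 6.
So no plan with fewer than 13 crossings exists, and this one achieves 13:
1. Boatman goes to the right bank with the reducing agent.
2. Boatman goes back to the left bank alone.
3. Boatman goes to the right bank with the base flask.
4. Boatman goes back to the left bank with the reducing agent.
5. Boatman goes to the right bank with the ether can.
6. Boatman goes back to the left bank alone.
7. Boatman goes to the right bank with the chlorine cylinder.
8. Boatman goes back to the left bank alone.
9. Boatman goes to the right bank with the fuel sample.
10. Boatman goes back to the left bank alone.
11. Boatman goes to the right bank with the solvent jar.
12. Boatman goes back to the left bank alone.
13. Boatman goes to the right bank with the reducing agent.

13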